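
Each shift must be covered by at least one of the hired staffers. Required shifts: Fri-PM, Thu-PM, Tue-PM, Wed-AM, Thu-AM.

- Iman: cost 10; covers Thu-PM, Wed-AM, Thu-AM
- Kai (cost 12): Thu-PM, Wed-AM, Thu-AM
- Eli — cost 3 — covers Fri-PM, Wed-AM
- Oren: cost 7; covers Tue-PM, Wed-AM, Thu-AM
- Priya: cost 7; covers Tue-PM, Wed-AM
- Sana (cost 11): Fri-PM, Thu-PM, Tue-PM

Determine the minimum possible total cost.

18

The greedy cost-per-new-shift heuristic would pick Eli, Oren, and Iman for 20, but a cheaper cover exists.
Choose Oren and Sana: together they cover Fri-PM, Thu-PM, Tue-PM, Wed-AM, Thu-AM — every shift.
Total cost: 7 + 11 = 18.
No cover costs less than 18.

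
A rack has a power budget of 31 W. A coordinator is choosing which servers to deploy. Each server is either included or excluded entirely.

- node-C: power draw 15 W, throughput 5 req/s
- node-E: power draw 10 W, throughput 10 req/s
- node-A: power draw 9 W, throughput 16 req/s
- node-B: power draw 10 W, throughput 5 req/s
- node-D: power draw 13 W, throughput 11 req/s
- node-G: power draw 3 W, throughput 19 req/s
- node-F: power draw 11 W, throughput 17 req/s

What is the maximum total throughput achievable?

52

Take node-A, node-G, and node-F: power draw 9 + 3 + 11 = 23 ≤ 31, throughput 16 + 19 + 17 = 52.
No other feasible combination does better.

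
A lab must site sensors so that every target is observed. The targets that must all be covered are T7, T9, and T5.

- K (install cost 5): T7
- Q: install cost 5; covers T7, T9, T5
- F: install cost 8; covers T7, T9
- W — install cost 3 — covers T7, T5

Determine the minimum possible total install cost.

The greedy cost-per-new-target heuristic would pick W and Q for 8, but a cheaper cover exists.
Q alone covers T7, T9, T5 — every target.
Total install cost: 5.
No cover costs less than 5.

5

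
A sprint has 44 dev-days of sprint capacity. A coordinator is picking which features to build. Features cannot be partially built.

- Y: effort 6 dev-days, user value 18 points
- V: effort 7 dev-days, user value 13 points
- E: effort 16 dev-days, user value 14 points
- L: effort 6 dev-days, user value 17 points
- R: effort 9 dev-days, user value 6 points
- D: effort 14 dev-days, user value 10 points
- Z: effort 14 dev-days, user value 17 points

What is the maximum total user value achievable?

71

Allowing fractional choices, the relaxed optimum would be about 74.6, but features are indivisible.
Y + E + L + Z: effort 6 + 16 + 6 + 14 = 42 ≤ 44, user value 18 + 14 + 17 + 17 = 66.
Y + V + L + R + Z: effort 6 + 7 + 6 + 9 + 14 = 42 ≤ 44, user value 18 + 13 + 17 + 6 + 17 = 71.
Y + V + E + L + R: effort 6 + 7 + 16 + 6 + 9 = 44 ≤ 44, user value 18 + 13 + 14 + 17 + 6 = 68.
Best is Y, V, L, R, and Z with total user value 71.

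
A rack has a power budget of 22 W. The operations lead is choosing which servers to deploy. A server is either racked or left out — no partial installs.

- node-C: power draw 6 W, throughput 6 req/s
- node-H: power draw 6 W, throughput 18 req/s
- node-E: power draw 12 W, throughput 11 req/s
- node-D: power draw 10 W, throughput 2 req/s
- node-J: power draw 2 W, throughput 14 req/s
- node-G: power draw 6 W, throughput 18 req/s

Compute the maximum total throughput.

56

Allowing fractional choices, the relaxed optimum would be about 57.8, but servers are indivisible.
node-H + node-J + node-G: power draw 6 + 2 + 6 = 14 ≤ 22, throughput 18 + 14 + 18 = 50.
node-C + node-H + node-J + node-G: power draw 6 + 6 + 2 + 6 = 20 ≤ 22, throughput 6 + 18 + 14 + 18 = 56.
node-H + node-E + node-J: power draw 6 + 12 + 2 = 20 ≤ 22, throughput 18 + 11 + 14 = 43.
Best is node-C, node-H, node-J, and node-G with total throughput 56.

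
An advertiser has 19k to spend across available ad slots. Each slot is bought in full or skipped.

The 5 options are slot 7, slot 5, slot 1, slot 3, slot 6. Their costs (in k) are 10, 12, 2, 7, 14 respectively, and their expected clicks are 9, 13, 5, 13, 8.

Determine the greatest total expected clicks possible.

27

slot 5 + slot 3: cost 12 + 7 = 19 ≤ 19, expected clicks 13 + 13 = 26.
slot 7 + slot 1 + slot 3: cost 10 + 2 + 7 = 19 ≤ 19, expected clicks 9 + 5 + 13 = 27.
Best is slot 7, slot 1, and slot 3 with total expected clicks 27.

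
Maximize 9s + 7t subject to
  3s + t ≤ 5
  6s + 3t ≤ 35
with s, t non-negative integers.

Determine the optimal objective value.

(s,t)=(0,5): 3·0+1·5=5≤5, 6·0+3·5=15≤35, objective 35.
(s,t)=(0,4): 3·0+1·4=4≤5, 6·0+3·4=12≤35, objective 28.
The best lattice point is (0,5), giving 35.

35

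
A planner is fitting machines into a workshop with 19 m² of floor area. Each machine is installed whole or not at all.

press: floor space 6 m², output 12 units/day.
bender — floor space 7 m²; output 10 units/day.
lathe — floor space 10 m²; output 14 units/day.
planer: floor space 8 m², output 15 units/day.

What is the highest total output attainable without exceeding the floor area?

press + planer: floor space 6 + 8 = 14 ≤ 19, output 12 + 15 = 27.
lathe + planer: floor space 10 + 8 = 18 ≤ 19, output 14 + 15 = 29.
Best is lathe and planer with total output 29.

29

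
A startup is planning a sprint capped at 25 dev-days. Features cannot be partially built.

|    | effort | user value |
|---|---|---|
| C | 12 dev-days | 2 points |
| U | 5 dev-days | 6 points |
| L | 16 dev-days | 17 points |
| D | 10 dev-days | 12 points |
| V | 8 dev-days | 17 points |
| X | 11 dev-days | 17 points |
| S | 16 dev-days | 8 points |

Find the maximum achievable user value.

Allowing fractional choices, the relaxed optimum would be about 41.2, but features are indivisible.
U + V + X: effort 5 + 8 + 11 = 24 ≤ 25, user value 6 + 17 + 17 = 40.
U + D + V: effort 5 + 10 + 8 = 23 ≤ 25, user value 6 + 12 + 17 = 35.
V + X: effort 8 + 11 = 19 ≤ 25, user value 17 + 17 = 34.
Best is U, V, and X with total user value 40.

40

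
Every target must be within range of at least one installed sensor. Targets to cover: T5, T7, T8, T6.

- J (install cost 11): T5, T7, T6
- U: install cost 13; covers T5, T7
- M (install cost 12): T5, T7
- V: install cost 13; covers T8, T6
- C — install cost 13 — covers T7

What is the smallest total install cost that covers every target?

24

Choose J and V: together they cover T5, T7, T8, T6 — every target.
Total install cost: 11 + 13 = 24.
No cover costs less than 24.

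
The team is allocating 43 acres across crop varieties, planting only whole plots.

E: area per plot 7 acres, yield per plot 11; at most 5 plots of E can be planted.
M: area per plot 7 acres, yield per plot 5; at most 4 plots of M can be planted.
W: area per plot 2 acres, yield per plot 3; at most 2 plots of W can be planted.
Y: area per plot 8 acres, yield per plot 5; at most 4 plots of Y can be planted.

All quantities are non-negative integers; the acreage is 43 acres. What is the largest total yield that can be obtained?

This is a bounded integer knapsack.
5×E and 2×W: area 39 ≤ 43, yield 5·11 + 2·3 = 61.
5×E and 1×Y: area 43 ≤ 43, yield 5·11 + 1·5 = 60.
Best is 61.

61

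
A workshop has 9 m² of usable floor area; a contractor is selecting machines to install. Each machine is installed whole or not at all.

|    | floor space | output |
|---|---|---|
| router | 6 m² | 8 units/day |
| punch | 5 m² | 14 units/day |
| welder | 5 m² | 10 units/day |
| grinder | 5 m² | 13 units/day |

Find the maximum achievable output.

14

Allowing fractional choices, the relaxed optimum would be about 24.4, but machines are indivisible.
grinder: floor space 5 ≤ 9, output 13.
punch: floor space 5 ≤ 9, output 14.
Best is punch with total output 14.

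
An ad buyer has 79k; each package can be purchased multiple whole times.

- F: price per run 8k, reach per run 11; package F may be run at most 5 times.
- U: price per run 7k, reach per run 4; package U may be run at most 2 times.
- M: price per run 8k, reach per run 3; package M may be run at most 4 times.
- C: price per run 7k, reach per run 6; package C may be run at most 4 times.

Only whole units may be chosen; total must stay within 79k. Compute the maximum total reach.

5×F, 1×U, and 4×C: price 75 ≤ 79, reach 5·11 + 1·4 + 4·6 = 83.
5×F, 1×M, and 4×C: price 76 ≤ 79, reach 5·11 + 1·3 + 4·6 = 82.
Best is 83.

83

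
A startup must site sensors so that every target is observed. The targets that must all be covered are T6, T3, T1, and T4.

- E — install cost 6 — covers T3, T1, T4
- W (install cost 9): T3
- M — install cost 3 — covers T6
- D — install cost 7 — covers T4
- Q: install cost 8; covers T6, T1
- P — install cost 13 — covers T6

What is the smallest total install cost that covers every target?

This is a weighted set-cover instance.
Choose E and M: together they cover T6, T3, T1, T4 — every target.
Total install cost: 6 + 3 = 9.

9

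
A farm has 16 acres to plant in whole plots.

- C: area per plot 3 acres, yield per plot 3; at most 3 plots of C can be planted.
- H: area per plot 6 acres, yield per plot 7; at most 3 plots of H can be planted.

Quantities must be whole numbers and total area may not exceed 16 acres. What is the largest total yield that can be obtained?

17

H has the best ratio (7/6); taking only H gives at most 2×7 = 14 (stopped by the area limit).
Mixing does better — 1×C and 2×H: area 15 ≤ 16, yield 1·3 + 2·7 = 17.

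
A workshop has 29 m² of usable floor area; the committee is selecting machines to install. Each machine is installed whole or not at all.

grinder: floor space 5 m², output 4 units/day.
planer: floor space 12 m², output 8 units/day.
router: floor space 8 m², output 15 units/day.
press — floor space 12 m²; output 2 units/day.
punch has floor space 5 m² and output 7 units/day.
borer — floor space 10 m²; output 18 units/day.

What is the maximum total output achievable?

Treat it as a binary knapsack problem.
grinder + router + punch + borer: floor space 5 + 8 + 5 + 10 = 28 ≤ 29, output 4 + 15 + 7 + 18 = 44.
router + punch + borer: floor space 8 + 5 + 10 = 23 ≤ 29, output 15 + 7 + 18 = 40.
grinder + router + borer: floor space 5 + 8 + 10 = 23 ≤ 29, output 4 + 15 + 18 = 37.
Best is grinder, router, punch, and borer with total output 44.

44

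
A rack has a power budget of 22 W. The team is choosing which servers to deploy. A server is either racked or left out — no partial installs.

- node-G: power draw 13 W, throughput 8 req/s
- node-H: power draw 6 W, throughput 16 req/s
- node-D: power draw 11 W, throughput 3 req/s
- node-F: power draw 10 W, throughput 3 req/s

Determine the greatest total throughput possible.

Take node-G and node-H: power draw 13 + 6 = 19 ≤ 22, throughput 8 + 16 = 24.
No other feasible combination does better.

24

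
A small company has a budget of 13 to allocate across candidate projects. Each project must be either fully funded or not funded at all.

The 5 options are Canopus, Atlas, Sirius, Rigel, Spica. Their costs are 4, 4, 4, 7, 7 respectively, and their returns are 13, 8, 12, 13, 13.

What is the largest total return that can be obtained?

Allowing fractional choices, the relaxed optimum would be about 34.9, but projects are indivisible.
Canopus + Rigel: cost 4 + 7 = 11 ≤ 13, return 13 + 13 = 26.
Canopus + Atlas + Sirius: cost 4 + 4 + 4 = 12 ≤ 13, return 13 + 8 + 12 = 33.
Canopus + Spica: cost 4 + 7 = 11 ≤ 13, return 13 + 13 = 26.
Best is Canopus, Atlas, and Sirius with total return 33.

33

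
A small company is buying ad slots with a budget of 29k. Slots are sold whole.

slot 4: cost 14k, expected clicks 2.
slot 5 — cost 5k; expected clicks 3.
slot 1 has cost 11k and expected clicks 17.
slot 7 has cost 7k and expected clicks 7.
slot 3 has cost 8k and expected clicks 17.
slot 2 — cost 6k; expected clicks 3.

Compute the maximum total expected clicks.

Take slot 1, slot 7, and slot 3: cost 11 + 7 + 8 = 26 ≤ 29, expected clicks 17 + 7 + 17 = 41.
No other feasible combination does better.

41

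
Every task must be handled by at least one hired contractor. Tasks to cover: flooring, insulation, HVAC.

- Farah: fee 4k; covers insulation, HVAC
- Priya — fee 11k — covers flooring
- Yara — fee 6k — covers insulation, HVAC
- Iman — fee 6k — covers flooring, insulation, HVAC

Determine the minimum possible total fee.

The greedy cost-per-new-task heuristic would pick Farah and Iman for 10, but a cheaper cover exists.
Iman alone covers flooring, insulation, HVAC — every task.
Total fee: 6.
No cover costs less than 6.

6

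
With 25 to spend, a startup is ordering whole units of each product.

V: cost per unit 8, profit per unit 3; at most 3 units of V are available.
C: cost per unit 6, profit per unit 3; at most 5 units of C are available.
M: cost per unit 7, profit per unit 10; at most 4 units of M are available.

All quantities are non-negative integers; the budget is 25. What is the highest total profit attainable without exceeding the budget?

30

1×C and 2×M: cost 20 ≤ 25, profit 1·3 + 2·10 = 23.
3×M: cost 21 ≤ 25, profit 3·10 = 30.
Best is 30.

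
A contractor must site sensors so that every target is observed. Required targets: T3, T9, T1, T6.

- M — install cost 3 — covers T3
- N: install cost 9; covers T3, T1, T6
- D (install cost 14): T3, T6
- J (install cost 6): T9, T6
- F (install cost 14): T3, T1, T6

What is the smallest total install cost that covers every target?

The greedy cost-per-new-target heuristic would pick M, J, and N for 18, but a cheaper cover exists.
Choose N and J: together they cover T3, T9, T1, T6 — every target.
Total install cost: 9 + 6 = 15.
No cover costs less than 15.

15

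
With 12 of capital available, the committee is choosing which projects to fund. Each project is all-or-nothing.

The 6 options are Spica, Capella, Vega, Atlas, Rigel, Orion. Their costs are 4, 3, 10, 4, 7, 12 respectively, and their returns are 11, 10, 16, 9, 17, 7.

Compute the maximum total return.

30

Spica + Capella + Atlas: cost 4 + 3 + 4 = 11 ≤ 12, return 11 + 10 + 9 = 30.
Spica + Rigel: cost 4 + 7 = 11 ≤ 12, return 11 + 17 = 28.
Best is Spica, Capella, and Atlas with total return 30.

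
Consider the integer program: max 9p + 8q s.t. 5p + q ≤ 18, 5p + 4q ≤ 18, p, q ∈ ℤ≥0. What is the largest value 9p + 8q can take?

The continuous relaxation peaks at (0, 4.5) with value 36.00; rounding to a feasible lattice point costs some objective.
(p,q)=(2,2): 5·2+1·2=12≤18, 5·2+4·2=18≤18, objective 34.
(p,q)=(1,3): 5·1+1·3=8≤18, 5·1+4·3=17≤18, objective 33.
(p,q)=(0,4): 5·0+1·4=4≤18, 5·0+4·4=16≤18, objective 32.
No feasible integer point exceeds 34.

34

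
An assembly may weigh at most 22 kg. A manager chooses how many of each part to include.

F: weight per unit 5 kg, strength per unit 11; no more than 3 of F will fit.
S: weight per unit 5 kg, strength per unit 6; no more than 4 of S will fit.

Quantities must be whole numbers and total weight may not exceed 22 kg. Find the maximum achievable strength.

This is a bounded integer knapsack.
F has the best ratio (11/5); taking only F gives at most 3×11 = 33 (stopped by the supply cap of 3).
Mixing does better — 3×F and 1×S: weight 20 ≤ 22, strength 3·11 + 1·6 = 39.

39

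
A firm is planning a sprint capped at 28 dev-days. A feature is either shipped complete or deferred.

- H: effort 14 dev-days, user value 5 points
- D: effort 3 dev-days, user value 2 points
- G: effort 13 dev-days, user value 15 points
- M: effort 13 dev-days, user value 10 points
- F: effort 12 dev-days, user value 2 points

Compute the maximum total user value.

25

G + M: effort 13 + 13 = 26 ≤ 28, user value 15 + 10 = 25.
D + G + F: effort 3 + 13 + 12 = 28 ≤ 28, user value 2 + 15 + 2 = 19.
H + G: effort 14 + 13 = 27 ≤ 28, user value 5 + 15 = 20.
Best is G and M with total user value 25.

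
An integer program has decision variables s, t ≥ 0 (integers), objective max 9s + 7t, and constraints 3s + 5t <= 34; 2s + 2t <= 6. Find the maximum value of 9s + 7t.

(s,t)=(3,0): 3·3+5·0=9≤34, 2·3+2·0=6≤6, objective 27.
(s,t)=(2,1): 3·2+5·1=11≤34, 2·2+2·1=6≤6, objective 25.
The best lattice point is (3,0), giving 27.

27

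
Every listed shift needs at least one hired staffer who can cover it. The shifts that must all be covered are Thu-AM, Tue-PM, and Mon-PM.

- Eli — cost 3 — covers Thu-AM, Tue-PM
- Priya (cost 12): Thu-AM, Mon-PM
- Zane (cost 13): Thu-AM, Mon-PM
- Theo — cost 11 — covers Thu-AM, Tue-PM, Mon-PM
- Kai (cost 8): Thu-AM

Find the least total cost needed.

The greedy cost-per-new-shift heuristic would pick Eli and Theo for 14, but a cheaper cover exists.
Theo alone covers Thu-AM, Tue-PM, Mon-PM — every shift.
Total cost: 11.
No cover costs less than 11.

11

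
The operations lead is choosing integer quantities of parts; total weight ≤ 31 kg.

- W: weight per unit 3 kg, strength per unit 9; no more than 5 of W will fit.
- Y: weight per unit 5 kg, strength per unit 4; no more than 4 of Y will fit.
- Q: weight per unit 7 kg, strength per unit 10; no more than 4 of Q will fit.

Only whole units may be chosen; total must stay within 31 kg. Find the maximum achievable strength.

This is a bounded integer knapsack.
5×W and 2×Q: weight 29 ≤ 31, strength 5·9 + 2·10 = 65.
4×W, 1×Y, and 2×Q: weight 31 ≤ 31, strength 4·9 + 1·4 + 2·10 = 60.
Best is 65.

65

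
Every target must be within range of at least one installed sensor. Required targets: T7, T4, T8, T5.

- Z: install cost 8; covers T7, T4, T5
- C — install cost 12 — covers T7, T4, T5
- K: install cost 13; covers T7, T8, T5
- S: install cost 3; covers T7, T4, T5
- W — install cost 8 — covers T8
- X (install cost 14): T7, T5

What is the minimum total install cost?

11

Choose S and W: together they cover T7, T4, T8, T5 — every target.
Total install cost: 3 + 8 = 11.
No cover costs less than 11.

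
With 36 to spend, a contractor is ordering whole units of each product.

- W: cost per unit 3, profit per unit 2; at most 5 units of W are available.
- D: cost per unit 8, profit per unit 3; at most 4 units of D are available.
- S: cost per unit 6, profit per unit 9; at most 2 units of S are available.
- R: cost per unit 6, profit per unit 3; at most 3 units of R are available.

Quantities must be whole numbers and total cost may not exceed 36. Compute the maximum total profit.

This is a bounded integer knapsack.
S has the best ratio (9/6); taking only S gives at most 2×9 = 18 (stopped by the supply cap of 2).
Mixing does better — 4×W, 2×S, and 2×R: cost 36 ≤ 36, profit 4·2 + 2·9 + 2·3 = 32.

32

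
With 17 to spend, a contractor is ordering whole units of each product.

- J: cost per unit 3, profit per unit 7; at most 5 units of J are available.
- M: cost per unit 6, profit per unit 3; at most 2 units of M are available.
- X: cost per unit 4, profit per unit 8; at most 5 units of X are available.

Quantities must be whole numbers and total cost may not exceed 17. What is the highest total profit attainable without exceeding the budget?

Take 3×J and 2×X: cost 17 ≤ 17, profit 3·7 + 2·8 = 37.
No other integer combination yields more.

37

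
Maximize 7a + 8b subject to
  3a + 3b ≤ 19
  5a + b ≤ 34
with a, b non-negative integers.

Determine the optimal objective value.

48

(a,b)=(0,6): 3·0+3·6=18≤19, 5·0+1·6=6≤34, objective 48.
(a,b)=(1,5): 3·1+3·5=18≤19, 5·1+1·5=10≤34, objective 47.
(a,b)=(0,5): 3·0+3·5=15≤19, 5·0+1·5=5≤34, objective 40.
No feasible integer point exceeds 48.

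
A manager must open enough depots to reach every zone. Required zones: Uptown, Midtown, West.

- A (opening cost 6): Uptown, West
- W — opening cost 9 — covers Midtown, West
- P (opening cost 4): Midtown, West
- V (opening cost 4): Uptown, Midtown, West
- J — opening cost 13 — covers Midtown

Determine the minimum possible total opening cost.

V alone covers Uptown, Midtown, West — every zone.
Total opening cost: 4.

4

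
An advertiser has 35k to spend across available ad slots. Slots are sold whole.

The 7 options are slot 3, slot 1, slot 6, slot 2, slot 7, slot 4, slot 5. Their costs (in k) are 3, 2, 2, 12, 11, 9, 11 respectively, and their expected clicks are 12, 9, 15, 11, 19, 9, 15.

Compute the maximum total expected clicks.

70

This is a 0-1 knapsack instance.
slot 3 + slot 1 + slot 6 + slot 7 + slot 5: cost 3 + 2 + 2 + 11 + 11 = 29 ≤ 35, expected clicks 12 + 9 + 15 + 19 + 15 = 70.
slot 3 + slot 1 + slot 6 + slot 2 + slot 7: cost 3 + 2 + 2 + 12 + 11 = 30 ≤ 35, expected clicks 12 + 9 + 15 + 11 + 19 = 66.
slot 1 + slot 6 + slot 7 + slot 4 + slot 5: cost 2 + 2 + 11 + 9 + 11 = 35 ≤ 35, expected clicks 9 + 15 + 19 + 9 + 15 = 67.
Best is slot 3, slot 1, slot 6, slot 7, and slot 5 with total expected clicks 70.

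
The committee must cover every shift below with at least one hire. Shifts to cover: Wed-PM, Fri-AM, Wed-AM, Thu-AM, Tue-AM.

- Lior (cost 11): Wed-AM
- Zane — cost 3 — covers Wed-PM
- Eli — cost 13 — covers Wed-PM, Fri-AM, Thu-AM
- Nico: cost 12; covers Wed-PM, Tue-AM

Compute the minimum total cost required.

The greedy cost-per-new-shift heuristic would pick Zane, Eli, Lior, and Nico for 39, but a cheaper cover exists.
Choose Lior, Eli, and Nico: together they cover Wed-PM, Fri-AM, Wed-AM, Thu-AM, Tue-AM — every shift.
Total cost: 11 + 13 + 12 = 36.
No cover costs less than 36.

36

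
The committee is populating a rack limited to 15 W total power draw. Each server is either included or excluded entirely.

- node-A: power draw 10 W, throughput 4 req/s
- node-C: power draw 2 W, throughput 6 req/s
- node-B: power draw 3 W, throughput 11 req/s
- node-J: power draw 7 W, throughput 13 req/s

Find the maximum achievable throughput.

30

This is a 0-1 knapsack instance.
Allowing fractional choices, the relaxed optimum would be about 31.2, but servers are indivisible.
node-C + node-B + node-J: power draw 2 + 3 + 7 = 12 ≤ 15, throughput 6 + 11 + 13 = 30.
node-B + node-J: power draw 3 + 7 = 10 ≤ 15, throughput 11 + 13 = 24.
node-A + node-C + node-B: power draw 10 + 2 + 3 = 15 ≤ 15, throughput 4 + 6 + 11 = 21.
Best is node-C, node-B, and node-J with total throughput 30.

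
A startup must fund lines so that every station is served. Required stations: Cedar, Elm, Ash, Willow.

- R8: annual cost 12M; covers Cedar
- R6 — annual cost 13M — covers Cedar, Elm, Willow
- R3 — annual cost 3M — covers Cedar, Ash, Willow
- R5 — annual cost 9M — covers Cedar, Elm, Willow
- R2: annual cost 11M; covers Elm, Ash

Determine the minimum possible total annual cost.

Choose R3 and R5: together they cover Cedar, Elm, Ash, Willow — every station.
Total annual cost: 3 + 9 = 12.
No cover costs less than 12.

12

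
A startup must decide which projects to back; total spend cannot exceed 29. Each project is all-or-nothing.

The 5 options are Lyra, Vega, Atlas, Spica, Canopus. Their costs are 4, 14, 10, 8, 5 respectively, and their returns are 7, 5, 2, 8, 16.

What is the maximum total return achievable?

33

This is a 0-1 knapsack instance.
Lyra + Atlas + Spica + Canopus: cost 4 + 10 + 8 + 5 = 27 ≤ 29, return 7 + 2 + 8 + 16 = 33.
Lyra + Spica + Canopus: cost 4 + 8 + 5 = 17 ≤ 29, return 7 + 8 + 16 = 31.
Best is Lyra, Atlas, Spica, and Canopus with total return 33.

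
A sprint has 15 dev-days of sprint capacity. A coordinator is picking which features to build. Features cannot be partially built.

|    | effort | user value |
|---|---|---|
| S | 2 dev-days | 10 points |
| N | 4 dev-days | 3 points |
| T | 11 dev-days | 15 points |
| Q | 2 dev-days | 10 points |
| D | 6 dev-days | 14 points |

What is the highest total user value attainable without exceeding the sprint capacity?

37

Allowing fractional choices, the relaxed optimum would be about 40.8, but features are indivisible.
S + N + Q + D: effort 2 + 4 + 2 + 6 = 14 ≤ 15, user value 10 + 3 + 10 + 14 = 37.
S + T + Q: effort 2 + 11 + 2 = 15 ≤ 15, user value 10 + 15 + 10 = 35.
Best is S, N, Q, and D with total user value 37.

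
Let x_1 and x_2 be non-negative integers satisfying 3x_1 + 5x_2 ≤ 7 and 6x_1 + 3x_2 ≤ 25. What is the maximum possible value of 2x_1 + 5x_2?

The continuous relaxation peaks at (0, 1.4) with value 7.00; rounding to a feasible lattice point costs some objective.
(x_1,x_2)=(0,1): 3·0+5·1=5≤7, 6·0+3·1=3≤25, objective 5.
(x_1,x_2)=(1,0): 3·1+5·0=3≤7, 6·1+3·0=6≤25, objective 2.
(x_1,x_2)=(0,0): 3·0+5·0=0≤7, 6·0+3·0=0≤25, objective 0.
Maximum is 5 at (x_1,x_2)=(0,1).

5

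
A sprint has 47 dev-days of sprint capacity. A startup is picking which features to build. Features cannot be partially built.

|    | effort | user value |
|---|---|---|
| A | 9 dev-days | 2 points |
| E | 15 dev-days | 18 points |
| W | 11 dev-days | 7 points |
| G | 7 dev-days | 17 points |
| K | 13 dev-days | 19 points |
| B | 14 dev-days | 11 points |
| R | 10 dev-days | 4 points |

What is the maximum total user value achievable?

61

Treat it as a binary knapsack problem.
Allowing fractional choices, the relaxed optimum would be about 63.4, but features are indivisible.
E + G + K + R: effort 15 + 7 + 13 + 10 = 45 ≤ 47, user value 18 + 17 + 19 + 4 = 58.
E + W + G + K: effort 15 + 11 + 7 + 13 = 46 ≤ 47, user value 18 + 7 + 17 + 19 = 61.
Best is E, W, G, and K with total user value 61.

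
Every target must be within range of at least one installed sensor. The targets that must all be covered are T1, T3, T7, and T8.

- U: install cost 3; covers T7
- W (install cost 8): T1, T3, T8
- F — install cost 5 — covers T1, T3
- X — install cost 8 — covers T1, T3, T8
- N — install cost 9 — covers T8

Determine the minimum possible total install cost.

11

The greedy cost-per-new-target heuristic would pick F, U, and W for 16, but a cheaper cover exists.
Choose U and W: together they cover T1, T3, T7, T8 — every target.
Total install cost: 3 + 8 = 11.
No cover costs less than 11.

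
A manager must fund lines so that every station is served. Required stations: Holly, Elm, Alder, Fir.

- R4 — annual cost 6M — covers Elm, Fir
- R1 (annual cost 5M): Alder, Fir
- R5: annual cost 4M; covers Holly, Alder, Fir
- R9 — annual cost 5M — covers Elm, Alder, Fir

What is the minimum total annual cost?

Choose R5 and R9: together they cover Holly, Elm, Alder, Fir — every station.
Total annual cost: 4 + 5 = 9.
No cover costs less than 9.

9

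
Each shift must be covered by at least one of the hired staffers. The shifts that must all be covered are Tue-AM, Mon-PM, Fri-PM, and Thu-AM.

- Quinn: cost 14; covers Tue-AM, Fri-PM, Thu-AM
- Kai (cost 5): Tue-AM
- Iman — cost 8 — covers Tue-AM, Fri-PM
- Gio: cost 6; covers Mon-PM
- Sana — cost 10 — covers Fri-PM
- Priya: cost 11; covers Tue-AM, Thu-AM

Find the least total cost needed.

20

Choose Quinn and Gio: together they cover Tue-AM, Mon-PM, Fri-PM, Thu-AM — every shift.
Total cost: 14 + 6 = 20.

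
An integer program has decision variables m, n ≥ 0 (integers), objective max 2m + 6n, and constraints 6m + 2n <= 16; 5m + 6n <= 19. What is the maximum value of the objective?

The continuous relaxation peaks at (0, 3.17) with value 19.00; rounding to a feasible lattice point costs some objective.
(m,n)=(0,3): 6·0+2·3=6≤16, 5·0+6·3=18≤19, objective 18.
(m,n)=(1,2): 6·1+2·2=10≤16, 5·1+6·2=17≤19, objective 14.
The best lattice point is (0,3), giving 18.

18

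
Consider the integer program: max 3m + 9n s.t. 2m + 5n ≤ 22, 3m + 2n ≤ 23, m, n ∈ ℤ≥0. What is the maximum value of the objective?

The continuous relaxation peaks at (0, 4.4) with value 39.60; rounding to a feasible lattice point costs some objective.
(m,n)=(1,4): 2·1+5·4=22≤22, 3·1+2·4=11≤23, objective 39.
(m,n)=(0,4): 2·0+5·4=20≤22, 3·0+2·4=8≤23, objective 36.
Maximum is 39 at (m,n)=(1,4).

39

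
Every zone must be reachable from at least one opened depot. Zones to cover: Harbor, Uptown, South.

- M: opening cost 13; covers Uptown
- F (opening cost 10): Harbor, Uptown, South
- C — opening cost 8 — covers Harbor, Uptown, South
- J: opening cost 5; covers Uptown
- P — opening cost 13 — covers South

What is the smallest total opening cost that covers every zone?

C alone covers Harbor, Uptown, South — every zone.
Total opening cost: 8.
No cover costs less than 8.

8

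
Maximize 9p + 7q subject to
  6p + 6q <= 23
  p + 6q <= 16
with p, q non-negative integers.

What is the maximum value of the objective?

27

(p,q)=(3,0) is feasible, giving 27.
(p,q)=(2,1) is feasible, giving 25.
Maximum is 27 at (p,q)=(3,0).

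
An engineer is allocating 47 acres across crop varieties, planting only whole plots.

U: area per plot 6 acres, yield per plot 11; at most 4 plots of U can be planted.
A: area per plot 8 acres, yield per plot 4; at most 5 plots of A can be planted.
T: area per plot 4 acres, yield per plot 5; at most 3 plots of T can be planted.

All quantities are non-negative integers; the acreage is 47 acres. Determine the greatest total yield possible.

63

U has the best ratio (11/6); taking only U gives at most 4×11 = 44 (stopped by the supply cap of 4).
Mixing does better — 4×U, 1×A, and 3×T: area 44 ≤ 47, yield 4·11 + 1·4 + 3·5 = 63.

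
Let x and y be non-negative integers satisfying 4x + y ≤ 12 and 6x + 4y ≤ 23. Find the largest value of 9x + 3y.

The continuous relaxation peaks at (2.5, 2) with value 28.50; rounding to a feasible lattice point costs some objective.
(x,y)=(3,0): 4·3+1·0=12≤12, 6·3+4·0=18≤23, objective 27.
(x,y)=(2,2): 4·2+1·2=10≤12, 6·2+4·2=20≤23, objective 24.
Maximum is 27 at (x,y)=(3,0).

27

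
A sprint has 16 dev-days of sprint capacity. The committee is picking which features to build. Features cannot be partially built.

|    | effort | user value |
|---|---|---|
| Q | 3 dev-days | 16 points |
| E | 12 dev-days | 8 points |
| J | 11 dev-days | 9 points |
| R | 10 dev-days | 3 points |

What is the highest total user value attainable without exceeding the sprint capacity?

Allowing fractional choices, the relaxed optimum would be about 26.3, but features are indivisible.
Q + J: effort 3 + 11 = 14 ≤ 16, user value 16 + 9 = 25.
Q + E: effort 3 + 12 = 15 ≤ 16, user value 16 + 8 = 24.
Q + R: effort 3 + 10 = 13 ≤ 16, user value 16 + 3 = 19.
Best is Q and J with total user value 25.

25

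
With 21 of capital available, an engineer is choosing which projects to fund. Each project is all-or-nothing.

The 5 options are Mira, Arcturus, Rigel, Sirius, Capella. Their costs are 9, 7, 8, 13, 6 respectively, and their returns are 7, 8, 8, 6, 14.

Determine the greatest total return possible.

Arcturus + Capella: cost 7 + 6 = 13 ≤ 21, return 8 + 14 = 22.
Rigel + Capella: cost 8 + 6 = 14 ≤ 21, return 8 + 14 = 22.
Arcturus + Rigel + Capella: cost 7 + 8 + 6 = 21 ≤ 21, return 8 + 8 + 14 = 30.
Best is Arcturus, Rigel, and Capella with total return 30.

30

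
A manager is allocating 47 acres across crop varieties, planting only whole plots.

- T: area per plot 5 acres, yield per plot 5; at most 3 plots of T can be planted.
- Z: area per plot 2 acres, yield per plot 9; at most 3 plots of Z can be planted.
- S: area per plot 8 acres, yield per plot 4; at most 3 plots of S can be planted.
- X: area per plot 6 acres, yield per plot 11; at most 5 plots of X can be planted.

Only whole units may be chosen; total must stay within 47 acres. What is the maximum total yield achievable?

This is a bounded integer knapsack.
Take 2×T, 3×Z, and 5×X: area 46 ≤ 47, yield 2·5 + 3·9 + 5·11 = 92.
Z has the best ratio (9/2) and is taken to its limit of 3; remaining capacity is filled optimally with the others.

92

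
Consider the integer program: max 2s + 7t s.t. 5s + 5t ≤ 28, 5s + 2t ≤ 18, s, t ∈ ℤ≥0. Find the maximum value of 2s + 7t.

35

Relaxing integrality, the LP optimum is 39.20 at (s,t) = (0, 5.6), which is not an integer point.
(s,t)=(0,5): 5·0+5·5=25≤28, 5·0+2·5=10≤18, objective 35.
(s,t)=(1,4): 5·1+5·4=25≤28, 5·1+2·4=13≤18, objective 30.
(s,t)=(0,4): 5·0+5·4=20≤28, 5·0+2·4=8≤18, objective 28.
The best lattice point is (0,5), giving 35.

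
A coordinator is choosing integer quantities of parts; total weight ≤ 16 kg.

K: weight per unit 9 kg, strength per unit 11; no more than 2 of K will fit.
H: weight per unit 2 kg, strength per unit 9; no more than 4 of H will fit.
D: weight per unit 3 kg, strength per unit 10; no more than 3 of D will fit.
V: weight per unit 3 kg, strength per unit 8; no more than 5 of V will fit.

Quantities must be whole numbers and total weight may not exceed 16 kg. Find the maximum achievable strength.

57

Take 3×H and 3×D: weight 15 ≤ 16, strength 3·9 + 3·10 = 57.
No other integer combination yields more.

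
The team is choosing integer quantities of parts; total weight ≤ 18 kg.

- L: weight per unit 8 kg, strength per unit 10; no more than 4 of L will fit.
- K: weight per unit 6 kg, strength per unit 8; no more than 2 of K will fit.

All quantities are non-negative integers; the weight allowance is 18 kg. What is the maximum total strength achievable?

K has the best ratio (8/6); taking only K gives at most 2×8 = 16 (stopped by the supply cap of 2).
Mixing does better — 2×L: weight 16 ≤ 18, strength 2·10 = 20.

20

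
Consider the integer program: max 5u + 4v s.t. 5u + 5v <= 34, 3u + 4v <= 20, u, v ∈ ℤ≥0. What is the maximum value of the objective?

30

(u,v)=(6,0) is feasible, giving 30.
(u,v)=(5,1) is feasible, giving 29.
(u,v)=(5,0) is feasible, giving 25.
Maximum is 30 at (u,v)=(6,0).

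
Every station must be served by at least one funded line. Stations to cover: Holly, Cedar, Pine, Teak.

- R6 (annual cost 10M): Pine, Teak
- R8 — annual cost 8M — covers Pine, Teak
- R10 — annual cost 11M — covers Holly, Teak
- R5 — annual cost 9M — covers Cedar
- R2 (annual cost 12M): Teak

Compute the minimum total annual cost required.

Choose R8, R10, and R5: together they cover Holly, Cedar, Pine, Teak — every station.
Total annual cost: 8 + 11 + 9 = 28.
No cover costs less than 28.

28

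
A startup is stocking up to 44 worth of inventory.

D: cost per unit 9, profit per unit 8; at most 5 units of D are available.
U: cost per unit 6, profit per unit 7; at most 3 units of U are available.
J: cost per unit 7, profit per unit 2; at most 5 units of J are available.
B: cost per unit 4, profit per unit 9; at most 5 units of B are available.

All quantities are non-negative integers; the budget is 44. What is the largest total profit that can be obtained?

1×D, 2×U, and 5×B: cost 41 ≤ 44, profit 1·8 + 2·7 + 5·9 = 67.
2×D, 1×U, and 5×B: cost 44 ≤ 44, profit 2·8 + 1·7 + 5·9 = 68.
Best is 68.

68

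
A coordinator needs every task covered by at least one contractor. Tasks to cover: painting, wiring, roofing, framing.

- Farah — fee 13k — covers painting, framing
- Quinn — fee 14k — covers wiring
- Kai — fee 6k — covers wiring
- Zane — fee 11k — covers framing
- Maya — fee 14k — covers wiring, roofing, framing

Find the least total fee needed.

Choose Farah and Maya: together they cover painting, wiring, roofing, framing — every task.
Total fee: 13 + 14 = 27.

27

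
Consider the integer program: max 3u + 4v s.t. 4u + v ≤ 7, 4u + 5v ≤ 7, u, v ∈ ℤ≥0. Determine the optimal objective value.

Relaxing integrality, the LP optimum is 5.60 at (u,v) = (0, 1.4), which is not an integer point.
(u,v)=(0,1): 4·0+1·1=1≤7, 4·0+5·1=5≤7, objective 4.
(u,v)=(1,0): 4·1+1·0=4≤7, 4·1+5·0=4≤7, objective 3.
(u,v)=(0,0): 4·0+1·0=0≤7, 4·0+5·0=0≤7, objective 0.
Maximum is 4 at (u,v)=(0,1).

4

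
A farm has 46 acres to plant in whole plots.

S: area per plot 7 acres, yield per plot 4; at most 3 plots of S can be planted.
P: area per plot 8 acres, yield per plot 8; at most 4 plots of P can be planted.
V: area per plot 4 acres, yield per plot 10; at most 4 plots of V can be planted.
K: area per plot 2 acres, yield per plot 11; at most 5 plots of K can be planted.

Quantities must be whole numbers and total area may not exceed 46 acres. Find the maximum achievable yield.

2×P, 4×V, and 5×K: area 42 ≤ 46, yield 2·8 + 4·10 + 5·11 = 111.
3×P, 3×V, and 5×K: area 46 ≤ 46, yield 3·8 + 3·10 + 5·11 = 109.
Best is 111.

111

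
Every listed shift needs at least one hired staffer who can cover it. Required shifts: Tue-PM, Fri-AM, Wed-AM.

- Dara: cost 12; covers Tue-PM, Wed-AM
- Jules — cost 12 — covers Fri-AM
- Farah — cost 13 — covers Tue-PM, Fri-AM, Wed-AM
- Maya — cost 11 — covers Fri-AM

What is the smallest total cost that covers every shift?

13

Farah alone covers Tue-PM, Fri-AM, Wed-AM — every shift.
Total cost: 13.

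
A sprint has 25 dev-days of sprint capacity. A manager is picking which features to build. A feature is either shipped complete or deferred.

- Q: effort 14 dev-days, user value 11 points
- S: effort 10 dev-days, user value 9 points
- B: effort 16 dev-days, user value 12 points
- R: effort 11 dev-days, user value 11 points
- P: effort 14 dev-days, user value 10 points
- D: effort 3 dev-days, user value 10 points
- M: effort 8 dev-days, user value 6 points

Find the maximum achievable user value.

30

This is an integer program with binary decision variables.
Take S, R, and D: effort 10 + 11 + 3 = 24 ≤ 25, user value 9 + 11 + 10 = 30.
No other feasible combination does better.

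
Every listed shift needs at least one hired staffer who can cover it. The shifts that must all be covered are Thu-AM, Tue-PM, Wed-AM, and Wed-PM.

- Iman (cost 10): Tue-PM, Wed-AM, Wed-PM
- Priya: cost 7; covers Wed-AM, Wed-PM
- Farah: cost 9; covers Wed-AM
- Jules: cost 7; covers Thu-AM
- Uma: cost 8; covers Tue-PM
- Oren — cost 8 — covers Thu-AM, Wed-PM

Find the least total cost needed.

17

This is an integer covering problem.
Choose Iman and Jules: together they cover Thu-AM, Tue-PM, Wed-AM, Wed-PM — every shift.
Total cost: 10 + 7 = 17.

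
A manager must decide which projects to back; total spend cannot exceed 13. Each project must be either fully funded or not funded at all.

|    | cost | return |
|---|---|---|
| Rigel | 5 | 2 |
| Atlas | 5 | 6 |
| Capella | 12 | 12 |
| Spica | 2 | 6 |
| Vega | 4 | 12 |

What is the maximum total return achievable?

24

This is a 0-1 knapsack instance.
Allowing fractional choices, the relaxed optimum would be about 26.0, but projects are indivisible.
Rigel + Spica + Vega: cost 5 + 2 + 4 = 11 ≤ 13, return 2 + 6 + 12 = 20.
Atlas + Spica + Vega: cost 5 + 2 + 4 = 11 ≤ 13, return 6 + 6 + 12 = 24.
Spica + Vega: cost 2 + 4 = 6 ≤ 13, return 6 + 12 = 18.
Best is Atlas, Spica, and Vega with total return 24.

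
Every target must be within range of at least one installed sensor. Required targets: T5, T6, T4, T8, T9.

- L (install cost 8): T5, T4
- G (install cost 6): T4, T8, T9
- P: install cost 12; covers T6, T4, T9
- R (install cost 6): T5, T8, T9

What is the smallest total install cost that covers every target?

18

This is an integer covering problem.
The greedy cost-per-new-target heuristic would pick G, R, and P for 24, but a cheaper cover exists.
Choose P and R: together they cover T5, T6, T4, T8, T9 — every target.
Total install cost: 12 + 6 = 18.
No cover costs less than 18.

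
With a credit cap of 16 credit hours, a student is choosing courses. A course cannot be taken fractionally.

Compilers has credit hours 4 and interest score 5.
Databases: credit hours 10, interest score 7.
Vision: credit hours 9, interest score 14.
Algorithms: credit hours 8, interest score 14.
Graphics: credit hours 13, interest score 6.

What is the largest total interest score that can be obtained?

19

Take Compilers and Algorithms: credit hours 4 + 8 = 12 ≤ 16, interest score 5 + 14 = 19.
No feasible combination exceeds this.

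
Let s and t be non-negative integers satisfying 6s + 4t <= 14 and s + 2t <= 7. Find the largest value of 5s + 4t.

Relaxing integrality, the LP optimum is 14.00 at (s,t) = (0, 3.5), which is not an integer point.
(s,t)=(1,2): 6·1+4·2=14≤14, 1·1+2·2=5≤7, objective 13.
(s,t)=(0,3): 6·0+4·3=12≤14, 1·0+2·3=6≤7, objective 12.
(s,t)=(1,1): 6·1+4·1=10≤14, 1·1+2·1=3≤7, objective 9.
The best lattice point is (1,2), giving 13.

13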